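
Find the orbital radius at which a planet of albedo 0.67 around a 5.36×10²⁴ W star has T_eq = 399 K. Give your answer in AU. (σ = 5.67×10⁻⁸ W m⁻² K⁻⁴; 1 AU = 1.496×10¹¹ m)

d ≈ 0.0331 AU

From T_eq⁴ = L(1−A)/(16πσd²): d = √[L(1−A)/(16πσT_eq⁴)].
d = √[5.36×10²⁴ × 0.33 / (16π × 5.67×10⁻⁸ × (399)⁴)] = 4.95×10⁹ m = 0.0331 AU.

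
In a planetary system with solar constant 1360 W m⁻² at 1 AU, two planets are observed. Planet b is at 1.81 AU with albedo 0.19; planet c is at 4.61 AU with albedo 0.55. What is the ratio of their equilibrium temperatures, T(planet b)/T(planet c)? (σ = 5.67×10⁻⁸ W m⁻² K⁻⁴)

T_eq = [S₀(1−A)/(4σd²)]^(1/4), so T ∝ (1−A)^(1/4) / √d.
T₁ = [1360×0.81/(4×5.67×10⁻⁸×1.81²)]^(1/4) = 196.23 K.
T₂ = [1360×0.45/(4×5.67×10⁻⁸×4.61²)]^(1/4) = 106.15 K.

T₁/T₂ ≈ 1.849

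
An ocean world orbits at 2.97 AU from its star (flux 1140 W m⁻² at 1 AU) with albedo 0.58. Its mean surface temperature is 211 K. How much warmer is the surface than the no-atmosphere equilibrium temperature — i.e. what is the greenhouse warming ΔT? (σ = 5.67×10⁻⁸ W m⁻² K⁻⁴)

ΔT ≈ 86.6 K

S = 1140/2.97² = 129.2 W m⁻².
T_eq = [S(1−A)/(4σ)]^(1/4) = [129.2×0.42/(4×5.67×10⁻⁸)]^(1/4) = 124.4 K.
ΔT = T_surf − T_eq = 211 − 124.4.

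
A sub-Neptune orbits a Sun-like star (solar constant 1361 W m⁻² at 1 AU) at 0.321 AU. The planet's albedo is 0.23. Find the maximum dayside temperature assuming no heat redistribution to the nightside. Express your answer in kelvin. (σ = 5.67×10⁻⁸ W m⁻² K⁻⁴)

Flux at 0.321 AU: S = 1361/0.321² = 1.32×10⁴ W m⁻².
With no redistribution each surface element balances locally: S(1−A) = σT⁴.
T = [1.32×10⁴ × 0.77 / 5.67×10⁻⁸]^(1/4) = (1.79×10¹¹)^(1/4) = 651 K.

T_ss ≈ 651 K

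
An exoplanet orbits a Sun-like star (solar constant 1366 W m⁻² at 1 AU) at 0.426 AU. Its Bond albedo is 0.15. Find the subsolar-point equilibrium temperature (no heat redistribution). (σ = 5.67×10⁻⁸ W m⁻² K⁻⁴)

T_ss ≈ 580 K

Flux at 0.426 AU: S = 1366/0.426² = 7530 W m⁻².
At the subsolar point the surface absorbs S(1−A) and emits σT⁴ per unit area — no factor of 4, since only the local patch is in balance.
T = [7530 × 0.85 / 5.67×10⁻⁸]^(1/4) = (1.13×10¹¹)^(1/4) = 580 K.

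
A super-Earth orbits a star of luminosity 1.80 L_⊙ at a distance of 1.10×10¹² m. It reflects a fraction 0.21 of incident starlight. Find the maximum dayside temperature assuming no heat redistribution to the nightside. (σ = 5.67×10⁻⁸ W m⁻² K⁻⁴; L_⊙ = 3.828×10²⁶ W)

L = 1.80 × 3.828×10²⁶ = 6.89×10²⁶ W.
Flux: S = L/(4πd²) = 6.89×10²⁶/(4π×(1.10×10¹²)²) = 45.3 W m⁻².
With no redistribution each surface element balances locally: S(1−A) = σT⁴.
T = [45.3 × 0.79 / 5.67×10⁻⁸]^(1/4) = (6.31×10⁸)^(1/4) = 159 K.

T_ss ≈ 159 K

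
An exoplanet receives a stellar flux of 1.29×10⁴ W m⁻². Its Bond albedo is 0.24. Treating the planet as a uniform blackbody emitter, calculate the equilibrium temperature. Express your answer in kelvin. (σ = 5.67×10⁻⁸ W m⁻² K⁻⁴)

T_eq ≈ 456 K

Energy balance: absorbed = emitted ⇒ πR²·S(1−A) = 4πR²·σT_eq⁴, so T_eq⁴ = S(1−A)/(4σ).
T_eq = [1.29×10⁴ × 0.76 / (4 × 5.67×10⁻⁸)]^(1/4) = (4.32×10¹⁰)^(1/4) = 456 K.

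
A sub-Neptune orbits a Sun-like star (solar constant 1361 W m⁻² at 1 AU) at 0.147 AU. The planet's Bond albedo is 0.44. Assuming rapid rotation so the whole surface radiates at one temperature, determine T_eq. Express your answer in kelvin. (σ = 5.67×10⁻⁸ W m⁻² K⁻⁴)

T_eq ≈ 628 K

Flux at 0.147 AU: S = 1361/0.147² = 6.30×10⁴ W m⁻².
Energy balance: absorbed = emitted ⇒ πR²·S(1−A) = 4πR²·σT_eq⁴, so T_eq⁴ = S(1−A)/(4σ).
T_eq = [6.30×10⁴ × 0.56 / (4 × 5.67×10⁻⁸)]^(1/4) = (1.56×10¹¹)^(1/4) = 628 K.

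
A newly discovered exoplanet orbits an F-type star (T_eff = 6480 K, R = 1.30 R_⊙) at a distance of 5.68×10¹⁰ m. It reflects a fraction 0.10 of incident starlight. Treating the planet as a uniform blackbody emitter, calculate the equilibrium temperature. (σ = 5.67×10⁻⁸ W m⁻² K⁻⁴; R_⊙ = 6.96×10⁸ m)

R_⋆ = 1.30 × 6.96×10⁸ = 9.05×10⁸ m.
L = 4πR_⋆²σT_⋆⁴ = 4π(9.05×10⁸)² × 5.67×10⁻⁸ × (6480)⁴ = 1.03×10²⁷ W.
S = L/(4πd²) = 2.54×10⁴ W m⁻².
Energy balance: absorbed = emitted ⇒ πR²·S(1−A) = 4πR²·σT_eq⁴, so T_eq⁴ = S(1−A)/(4σ).
T_eq = [2.54×10⁴ × 0.90 / (4 × 5.67×10⁻⁸)]^(1/4) = (1.01×10¹¹)^(1/4) = 563 K.

T_eq ≈ 563 K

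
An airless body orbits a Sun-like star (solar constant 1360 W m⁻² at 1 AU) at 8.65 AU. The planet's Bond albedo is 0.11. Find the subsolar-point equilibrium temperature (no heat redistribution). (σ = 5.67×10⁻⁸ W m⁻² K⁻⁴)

Flux at 8.65 AU: S = 1360/8.65² = 18.2 W m⁻².
At the subsolar point the surface absorbs S(1−A) and emits σT⁴ per unit area — no factor of 4, since only the local patch is in balance.
T = [18.2 × 0.89 / 5.67×10⁻⁸]^(1/4) = (2.85×10⁸)^(1/4) = 130 K.

T_ss ≈ 130 K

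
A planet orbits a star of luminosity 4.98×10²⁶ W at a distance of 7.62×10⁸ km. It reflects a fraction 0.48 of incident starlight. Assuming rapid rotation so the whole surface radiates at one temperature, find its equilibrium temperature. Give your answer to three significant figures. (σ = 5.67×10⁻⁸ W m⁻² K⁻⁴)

d = 7.62×10⁸ km = 7.62×10¹¹ m.
Flux: S = L/(4πd²) = 4.98×10²⁶/(4π×(7.62×10¹¹)²) = 68.3 W m⁻².
Energy balance: absorbed = emitted ⇒ πR²·S(1−A) = 4πR²·σT_eq⁴, so T_eq⁴ = S(1−A)/(4σ).
T_eq = [68.3 × 0.52 / (4 × 5.67×10⁻⁸)]^(1/4) = (1.56×10⁸)^(1/4) = 112 K.

T_eq ≈ 112 K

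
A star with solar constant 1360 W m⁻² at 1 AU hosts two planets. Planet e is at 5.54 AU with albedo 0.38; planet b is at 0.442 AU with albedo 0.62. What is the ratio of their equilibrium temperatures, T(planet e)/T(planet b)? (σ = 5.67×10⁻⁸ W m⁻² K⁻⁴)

T_eq = [S₀(1−A)/(4σd²)]^(1/4), so T ∝ (1−A)^(1/4) / √d.
T₁ = [1360×0.62/(4×5.67×10⁻⁸×5.54²)]^(1/4) = 104.91 K.
T₂ = [1360×0.38/(4×5.67×10⁻⁸×0.442²)]^(1/4) = 328.63 K.

T₁/T₂ ≈ 0.319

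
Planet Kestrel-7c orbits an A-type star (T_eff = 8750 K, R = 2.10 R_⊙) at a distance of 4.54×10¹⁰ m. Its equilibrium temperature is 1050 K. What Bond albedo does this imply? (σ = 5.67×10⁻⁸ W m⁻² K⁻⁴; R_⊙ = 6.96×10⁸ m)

A ≈ 0.20

R_⋆ = 2.10 × 6.96×10⁸ = 1.46×10⁹ m.
L = 4πR_⋆²σT_⋆⁴ = 4π(1.46×10⁹)² × 5.67×10⁻⁸ × (8750)⁴ = 8.92×10²⁷ W.
S = L/(4πd²) = 3.44×10⁵ W m⁻².
From T_eq⁴ = S(1−A)/(4σ): 1−A = 4σT_eq⁴/S.
1−A = 4 × 5.67×10⁻⁸ × (1050)⁴ / 3.44×10⁵ = 0.800.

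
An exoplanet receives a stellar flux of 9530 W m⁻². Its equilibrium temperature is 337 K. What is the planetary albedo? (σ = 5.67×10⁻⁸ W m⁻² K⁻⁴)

From T_eq⁴ = S(1−A)/(4σ): 1−A = 4σT_eq⁴/S.
1−A = 4 × 5.67×10⁻⁸ × (337)⁴ / 9530 = 0.307.

A ≈ 0.69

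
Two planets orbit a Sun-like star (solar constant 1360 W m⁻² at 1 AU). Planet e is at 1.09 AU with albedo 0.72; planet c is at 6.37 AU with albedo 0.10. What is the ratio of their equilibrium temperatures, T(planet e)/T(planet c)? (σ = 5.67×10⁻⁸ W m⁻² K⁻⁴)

T_eq = [S₀(1−A)/(4σd²)]^(1/4), so T ∝ (1−A)^(1/4) / √d.
T₁ = [1360×0.28/(4×5.67×10⁻⁸×1.09²)]^(1/4) = 193.89 K.
T₂ = [1360×0.90/(4×5.67×10⁻⁸×6.37²)]^(1/4) = 107.39 K.

T₁/T₂ ≈ 1.805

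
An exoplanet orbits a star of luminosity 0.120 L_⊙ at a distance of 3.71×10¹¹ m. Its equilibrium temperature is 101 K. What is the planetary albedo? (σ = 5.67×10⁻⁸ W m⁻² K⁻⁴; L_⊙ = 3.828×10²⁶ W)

L = 0.120 × 3.828×10²⁶ = 4.59×10²⁵ W.
Flux: S = L/(4πd²) = 4.59×10²⁵/(4π×(3.71×10¹¹)²) = 26.6 W m⁻².
From T_eq⁴ = S(1−A)/(4σ): 1−A = 4σT_eq⁴/S.
1−A = 4 × 5.67×10⁻⁸ × (101)⁴ / 26.6 = 0.889.

A ≈ 0.11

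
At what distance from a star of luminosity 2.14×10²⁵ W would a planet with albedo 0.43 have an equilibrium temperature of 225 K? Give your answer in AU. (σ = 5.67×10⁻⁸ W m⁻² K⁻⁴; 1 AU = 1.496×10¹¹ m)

From T_eq⁴ = L(1−A)/(16πσd²): d = √[L(1−A)/(16πσT_eq⁴)].
d = √[2.14×10²⁵ × 0.57 / (16π × 5.67×10⁻⁸ × (225)⁴)] = 4.09×10¹⁰ m = 0.273 AU.

d ≈ 0.273 AU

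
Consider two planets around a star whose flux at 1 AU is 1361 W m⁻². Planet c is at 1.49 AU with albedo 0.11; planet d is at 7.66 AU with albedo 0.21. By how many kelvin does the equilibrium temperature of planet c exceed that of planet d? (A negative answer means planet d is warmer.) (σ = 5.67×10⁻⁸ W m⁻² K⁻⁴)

ΔT ≈ 126.7 K

T_eq = [S₀(1−A)/(4σd²)]^(1/4), so T ∝ (1−A)^(1/4) / √d.
T₁ = [1361×0.89/(4×5.67×10⁻⁸×1.49²)]^(1/4) = 221.47 K.
T₂ = [1361×0.79/(4×5.67×10⁻⁸×7.66²)]^(1/4) = 94.81 K.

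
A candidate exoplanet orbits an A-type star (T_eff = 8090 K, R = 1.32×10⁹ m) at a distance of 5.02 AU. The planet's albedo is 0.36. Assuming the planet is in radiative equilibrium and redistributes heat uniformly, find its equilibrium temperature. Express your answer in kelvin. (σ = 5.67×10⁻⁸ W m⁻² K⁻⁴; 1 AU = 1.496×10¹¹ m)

T_eq ≈ 215 K

d = 5.02 AU = 7.51×10¹¹ m.
L = 4πR_⋆²σT_⋆⁴ = 4π(1.32×10⁹)² × 5.67×10⁻⁸ × (8090)⁴ = 5.32×10²⁷ W.
S = L/(4πd²) = 750 W m⁻².
Energy balance: absorbed = emitted ⇒ πR²·S(1−A) = 4πR²·σT_eq⁴, so T_eq⁴ = S(1−A)/(4σ).
T_eq = [750 × 0.64 / (4 × 5.67×10⁻⁸)]^(1/4) = (2.12×10⁹)^(1/4) = 215 K.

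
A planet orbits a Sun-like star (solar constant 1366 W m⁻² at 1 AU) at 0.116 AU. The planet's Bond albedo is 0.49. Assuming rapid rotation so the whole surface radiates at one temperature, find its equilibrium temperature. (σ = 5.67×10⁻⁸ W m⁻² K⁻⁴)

T_eq ≈ 691 K

Flux at 0.116 AU: S = 1366/0.116² = 1.02×10⁵ W m⁻².
Energy balance: absorbed = emitted ⇒ πR²·S(1−A) = 4πR²·σT_eq⁴, so T_eq⁴ = S(1−A)/(4σ).
T_eq = [1.02×10⁵ × 0.51 / (4 × 5.67×10⁻⁸)]^(1/4) = (2.28×10¹¹)^(1/4) = 691 K.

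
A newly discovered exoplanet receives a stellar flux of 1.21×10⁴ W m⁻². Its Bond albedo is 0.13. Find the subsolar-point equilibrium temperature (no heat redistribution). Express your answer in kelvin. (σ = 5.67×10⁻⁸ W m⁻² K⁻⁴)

At the subsolar point the surface absorbs S(1−A) and emits σT⁴ per unit area — no factor of 4, since only the local patch is in balance.
T = [1.21×10⁴ × 0.87 / 5.67×10⁻⁸]^(1/4) = (1.86×10¹¹)^(1/4) = 656 K.

T_ss ≈ 656 K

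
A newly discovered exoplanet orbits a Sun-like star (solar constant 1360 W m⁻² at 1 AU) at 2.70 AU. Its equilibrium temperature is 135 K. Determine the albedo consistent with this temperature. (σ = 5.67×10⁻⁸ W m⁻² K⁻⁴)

A ≈ 0.60

Flux at 2.70 AU: S = 1360/2.70² = 187 W m⁻².
From T_eq⁴ = S(1−A)/(4σ): 1−A = 4σT_eq⁴/S.
1−A = 4 × 5.67×10⁻⁸ × (135)⁴ / 187 = 0.404.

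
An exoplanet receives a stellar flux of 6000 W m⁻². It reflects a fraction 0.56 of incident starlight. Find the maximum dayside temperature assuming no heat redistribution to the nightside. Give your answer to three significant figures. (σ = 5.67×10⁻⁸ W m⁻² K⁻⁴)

T_ss ≈ 465 K

With no redistribution each surface element balances locally: S(1−A) = σT⁴.
T = [6000 × 0.44 / 5.67×10⁻⁸]^(1/4) = (4.66×10¹⁰)^(1/4) = 465 K.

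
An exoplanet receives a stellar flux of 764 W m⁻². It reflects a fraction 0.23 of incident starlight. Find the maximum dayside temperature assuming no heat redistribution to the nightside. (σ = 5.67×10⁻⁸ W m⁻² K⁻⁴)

With no redistribution each surface element balances locally: S(1−A) = σT⁴.
T = [764 × 0.77 / 5.67×10⁻⁸]^(1/4) = (1.04×10¹⁰)^(1/4) = 319 K.

T_ss ≈ 319 K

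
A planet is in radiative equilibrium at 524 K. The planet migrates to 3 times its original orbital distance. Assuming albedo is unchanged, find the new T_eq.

T_eq ≈ 303 K

T_eq ∝ L^(1/4) · d^(−1/2).
T′ = 524 / 3^(1/2) = 303 K.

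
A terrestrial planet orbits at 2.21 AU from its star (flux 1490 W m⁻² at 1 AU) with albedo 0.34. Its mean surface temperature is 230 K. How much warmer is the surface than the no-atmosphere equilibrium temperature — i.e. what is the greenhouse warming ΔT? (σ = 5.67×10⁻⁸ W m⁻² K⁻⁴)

S = 1490/2.21² = 305.1 W m⁻².
T_eq = [S(1−A)/(4σ)]^(1/4) = [305.1×0.66/(4×5.67×10⁻⁸)]^(1/4) = 172.6 K.
ΔT = T_surf − T_eq = 230 − 172.6.

ΔT ≈ 57.4 K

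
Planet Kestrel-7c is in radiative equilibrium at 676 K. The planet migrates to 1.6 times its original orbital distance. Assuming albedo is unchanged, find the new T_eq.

T_eq ∝ L^(1/4) · d^(−1/2).
T′ = 676 / 1.6^(1/2) = 534 K.

T_eq ≈ 534 K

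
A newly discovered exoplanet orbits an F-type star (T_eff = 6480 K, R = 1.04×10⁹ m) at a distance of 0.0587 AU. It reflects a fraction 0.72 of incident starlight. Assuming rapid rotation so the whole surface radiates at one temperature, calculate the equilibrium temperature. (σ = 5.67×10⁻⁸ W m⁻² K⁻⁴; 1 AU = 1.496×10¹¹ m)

d = 0.0587 AU = 8.78×10⁹ m.
L = 4πR_⋆²σT_⋆⁴ = 4π(1.04×10⁹)² × 5.67×10⁻⁸ × (6480)⁴ = 1.36×10²⁷ W.
S = L/(4πd²) = 1.40×10⁶ W m⁻².
Energy balance: absorbed = emitted ⇒ πR²·S(1−A) = 4πR²·σT_eq⁴, so T_eq⁴ = S(1−A)/(4σ).
T_eq = [1.40×10⁶ × 0.28 / (4 × 5.67×10⁻⁸)]^(1/4) = (1.73×10¹²)^(1/4) = 1150 K.

T_eq ≈ 1150 K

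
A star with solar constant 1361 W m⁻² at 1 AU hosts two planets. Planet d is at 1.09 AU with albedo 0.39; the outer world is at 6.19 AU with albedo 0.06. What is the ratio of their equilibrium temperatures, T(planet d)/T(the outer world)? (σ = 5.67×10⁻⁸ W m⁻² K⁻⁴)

T_eq = [S₀(1−A)/(4σd²)]^(1/4), so T ∝ (1−A)^(1/4) / √d.
T₁ = [1361×0.61/(4×5.67×10⁻⁸×1.09²)]^(1/4) = 235.60 K.
T₂ = [1361×0.94/(4×5.67×10⁻⁸×6.19²)]^(1/4) = 110.15 K.

T₁/T₂ ≈ 2.139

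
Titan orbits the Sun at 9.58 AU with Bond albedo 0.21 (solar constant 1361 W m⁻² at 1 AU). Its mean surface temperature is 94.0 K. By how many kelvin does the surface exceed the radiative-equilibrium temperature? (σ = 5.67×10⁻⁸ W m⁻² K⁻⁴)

S = 1361/9.58² = 14.83 W m⁻².
T_eq = [S(1−A)/(4σ)]^(1/4) = [14.83×0.79/(4×5.67×10⁻⁸)]^(1/4) = 84.8 K.
ΔT = T_surf − T_eq = 94 − 84.8.

ΔT ≈ 9.2 K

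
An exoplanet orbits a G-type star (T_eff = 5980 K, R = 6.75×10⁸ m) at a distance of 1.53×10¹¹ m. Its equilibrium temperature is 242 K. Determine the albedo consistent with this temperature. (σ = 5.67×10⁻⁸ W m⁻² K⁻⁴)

L = 4πR_⋆²σT_⋆⁴ = 4π(6.75×10⁸)² × 5.67×10⁻⁸ × (5980)⁴ = 4.15×10²⁶ W.
S = L/(4πd²) = 1410 W m⁻².
From T_eq⁴ = S(1−A)/(4σ): 1−A = 4σT_eq⁴/S.
1−A = 4 × 5.67×10⁻⁸ × (242)⁴ / 1410 = 0.551.

A ≈ 0.45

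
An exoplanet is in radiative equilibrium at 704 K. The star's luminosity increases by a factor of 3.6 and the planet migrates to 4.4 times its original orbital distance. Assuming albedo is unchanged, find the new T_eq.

T_eq ≈ 462 K

T_eq ∝ L^(1/4) · d^(−1/2).
T′ = 704 × 3.6^(1/4) / 4.4^(1/2) = 462 K.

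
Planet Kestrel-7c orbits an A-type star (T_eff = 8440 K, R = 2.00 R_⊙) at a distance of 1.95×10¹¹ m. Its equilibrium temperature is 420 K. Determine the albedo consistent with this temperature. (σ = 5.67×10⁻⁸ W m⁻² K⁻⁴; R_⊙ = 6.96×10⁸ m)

R_⋆ = 2.00 × 6.96×10⁸ = 1.39×10⁹ m.
L = 4πR_⋆²σT_⋆⁴ = 4π(1.39×10⁹)² × 5.67×10⁻⁸ × (8440)⁴ = 7.01×10²⁷ W.
S = L/(4πd²) = 1.47×10⁴ W m⁻².
From T_eq⁴ = S(1−A)/(4σ): 1−A = 4σT_eq⁴/S.
1−A = 4 × 5.67×10⁻⁸ × (420)⁴ / 1.47×10⁴ = 0.481.

A ≈ 0.52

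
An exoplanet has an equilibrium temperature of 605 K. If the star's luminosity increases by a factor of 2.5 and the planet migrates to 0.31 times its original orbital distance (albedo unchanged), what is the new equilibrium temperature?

T_eq ≈ 1370 K

T_eq ∝ L^(1/4) · d^(−1/2).
T′ = 605 × 2.5^(1/4) / 0.31^(1/2) = 1370 K.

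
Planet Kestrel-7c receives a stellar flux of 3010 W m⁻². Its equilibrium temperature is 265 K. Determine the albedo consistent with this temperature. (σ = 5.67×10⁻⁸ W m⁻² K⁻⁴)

A ≈ 0.63

From T_eq⁴ = S(1−A)/(4σ): 1−A = 4σT_eq⁴/S.
1−A = 4 × 5.67×10⁻⁸ × (265)⁴ / 3010 = 0.372.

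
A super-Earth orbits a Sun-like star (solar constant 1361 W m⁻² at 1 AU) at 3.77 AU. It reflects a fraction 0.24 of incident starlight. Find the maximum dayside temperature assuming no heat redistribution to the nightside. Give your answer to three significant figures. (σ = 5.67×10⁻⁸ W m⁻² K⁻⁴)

T_ss ≈ 189 K

Flux at 3.77 AU: S = 1361/3.77² = 95.8 W m⁻².
With no redistribution each surface element balances locally: S(1−A) = σT⁴.
T = [95.8 × 0.76 / 5.67×10⁻⁸]^(1/4) = (1.28×10⁹)^(1/4) = 189 K.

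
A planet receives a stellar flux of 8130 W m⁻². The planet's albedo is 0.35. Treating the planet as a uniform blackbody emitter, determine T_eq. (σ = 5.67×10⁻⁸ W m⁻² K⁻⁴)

T_eq ≈ 391 K

Energy balance: absorbed = emitted ⇒ πR²·S(1−A) = 4πR²·σT_eq⁴, so T_eq⁴ = S(1−A)/(4σ).
T_eq = [8130 × 0.65 / (4 × 5.67×10⁻⁸)]^(1/4) = (2.33×10¹⁰)^(1/4) = 391 K.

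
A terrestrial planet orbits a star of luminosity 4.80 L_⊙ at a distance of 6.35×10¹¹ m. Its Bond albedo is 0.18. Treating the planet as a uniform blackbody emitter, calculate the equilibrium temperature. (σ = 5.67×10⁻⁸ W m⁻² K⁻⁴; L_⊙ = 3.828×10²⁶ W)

T_eq ≈ 190 K

L = 4.80 × 3.828×10²⁶ = 1.84×10²⁷ W.
Flux: S = L/(4πd²) = 1.84×10²⁷/(4π×(6.35×10¹¹)²) = 363 W m⁻².
Energy balance: absorbed = emitted ⇒ πR²·S(1−A) = 4πR²·σT_eq⁴, so T_eq⁴ = S(1−A)/(4σ).
T_eq = [363 × 0.82 / (4 × 5.67×10⁻⁸)]^(1/4) = (1.31×10⁹)^(1/4) = 190 K.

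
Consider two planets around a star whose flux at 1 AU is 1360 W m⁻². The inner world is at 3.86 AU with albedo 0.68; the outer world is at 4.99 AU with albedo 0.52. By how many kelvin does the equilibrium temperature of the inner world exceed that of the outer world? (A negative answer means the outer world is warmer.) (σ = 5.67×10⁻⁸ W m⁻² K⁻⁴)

ΔT ≈ 2.8 K

T_eq = [S₀(1−A)/(4σd²)]^(1/4), so T ∝ (1−A)^(1/4) / √d.
T₁ = [1360×0.32/(4×5.67×10⁻⁸×3.86²)]^(1/4) = 106.53 K.
T₂ = [1360×0.48/(4×5.67×10⁻⁸×4.99²)]^(1/4) = 103.69 K.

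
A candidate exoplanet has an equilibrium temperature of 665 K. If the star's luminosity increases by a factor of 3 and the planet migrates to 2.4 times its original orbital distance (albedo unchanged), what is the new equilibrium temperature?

T_eq ∝ L^(1/4) · d^(−1/2).
T′ = 665 × 3^(1/4) / 2.4^(1/2) = 565 K.

T_eq ≈ 565 K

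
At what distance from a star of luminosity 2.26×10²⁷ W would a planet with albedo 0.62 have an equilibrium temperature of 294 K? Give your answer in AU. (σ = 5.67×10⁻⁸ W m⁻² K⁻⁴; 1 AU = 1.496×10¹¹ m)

From T_eq⁴ = L(1−A)/(16πσd²): d = √[L(1−A)/(16πσT_eq⁴)].
d = √[2.26×10²⁷ × 0.38 / (16π × 5.67×10⁻⁸ × (294)⁴)] = 2.01×10¹¹ m = 1.34 AU.

d ≈ 1.34 AU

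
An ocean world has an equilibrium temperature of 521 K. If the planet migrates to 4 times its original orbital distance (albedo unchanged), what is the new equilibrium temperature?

T_eq ≈ 260 K

T_eq ∝ L^(1/4) · d^(−1/2).
T′ = 521 / 4^(1/2) = 260 K.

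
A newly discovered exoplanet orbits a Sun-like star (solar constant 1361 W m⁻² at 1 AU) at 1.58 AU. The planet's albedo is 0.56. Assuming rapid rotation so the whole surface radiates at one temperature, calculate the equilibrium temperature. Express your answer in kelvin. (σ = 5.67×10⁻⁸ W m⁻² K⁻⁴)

T_eq ≈ 180 K

Flux at 1.58 AU: S = 1361/1.58² = 545 W m⁻².
Energy balance: absorbed = emitted ⇒ πR²·S(1−A) = 4πR²·σT_eq⁴, so T_eq⁴ = S(1−A)/(4σ).
T_eq = [545 × 0.44 / (4 × 5.67×10⁻⁸)]^(1/4) = (1.06×10⁹)^(1/4) = 180 K.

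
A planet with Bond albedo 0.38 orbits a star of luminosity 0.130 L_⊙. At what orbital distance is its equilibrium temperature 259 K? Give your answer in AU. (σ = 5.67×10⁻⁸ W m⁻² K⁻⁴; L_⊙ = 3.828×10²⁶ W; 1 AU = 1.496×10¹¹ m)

L = 0.130 × 3.828×10²⁶ = 4.98×10²⁵ W.
From T_eq⁴ = L(1−A)/(16πσd²): d = √[L(1−A)/(16πσT_eq⁴)].
d = √[4.98×10²⁵ × 0.62 / (16π × 5.67×10⁻⁸ × (259)⁴)] = 4.90×10¹⁰ m = 0.328 AU.

d ≈ 0.328 AU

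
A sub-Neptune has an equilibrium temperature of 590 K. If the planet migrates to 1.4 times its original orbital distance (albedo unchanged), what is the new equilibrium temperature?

T_eq ∝ L^(1/4) · d^(−1/2).
T′ = 590 / 1.4^(1/2) = 499 K.

T_eq ≈ 499 K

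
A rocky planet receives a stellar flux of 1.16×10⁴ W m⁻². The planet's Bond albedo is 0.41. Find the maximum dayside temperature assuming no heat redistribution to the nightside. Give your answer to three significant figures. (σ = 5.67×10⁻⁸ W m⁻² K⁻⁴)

With no redistribution each surface element balances locally: S(1−A) = σT⁴.
T = [1.16×10⁴ × 0.59 / 5.67×10⁻⁸]^(1/4) = (1.21×10¹¹)^(1/4) = 589 K.

T_ss ≈ 589 K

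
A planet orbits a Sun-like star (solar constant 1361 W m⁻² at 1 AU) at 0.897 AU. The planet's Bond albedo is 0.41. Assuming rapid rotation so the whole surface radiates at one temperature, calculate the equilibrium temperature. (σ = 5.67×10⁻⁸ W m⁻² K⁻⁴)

T_eq ≈ 258 K

Flux at 0.897 AU: S = 1361/0.897² = 1690 W m⁻².
Energy balance: absorbed = emitted ⇒ πR²·S(1−A) = 4πR²·σT_eq⁴, so T_eq⁴ = S(1−A)/(4σ).
T_eq = [1690 × 0.59 / (4 × 5.67×10⁻⁸)]^(1/4) = (4.40×10⁹)^(1/4) = 258 K.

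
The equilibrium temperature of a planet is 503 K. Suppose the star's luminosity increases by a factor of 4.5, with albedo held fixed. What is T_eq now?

T_eq ∝ L^(1/4) · d^(−1/2).
T′ = 503 × 4.5^(1/4) = 733 K.

T_eq ≈ 733 K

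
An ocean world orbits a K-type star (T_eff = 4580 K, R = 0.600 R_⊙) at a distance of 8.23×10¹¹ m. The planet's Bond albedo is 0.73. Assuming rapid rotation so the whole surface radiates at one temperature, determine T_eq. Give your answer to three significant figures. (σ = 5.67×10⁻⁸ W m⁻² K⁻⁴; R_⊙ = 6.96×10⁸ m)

R_⋆ = 0.600 × 6.96×10⁸ = 4.18×10⁸ m.
L = 4πR_⋆²σT_⋆⁴ = 4π(4.18×10⁸)² × 5.67×10⁻⁸ × (4580)⁴ = 5.47×10²⁵ W.
S = L/(4πd²) = 6.42 W m⁻².
Energy balance: absorbed = emitted ⇒ πR²·S(1−A) = 4πR²·σT_eq⁴, so T_eq⁴ = S(1−A)/(4σ).
T_eq = [6.42 × 0.27 / (4 × 5.67×10⁻⁸)]^(1/4) = (7.65×10⁶)^(1/4) = 52.6 K.

T_eq ≈ 52.6 K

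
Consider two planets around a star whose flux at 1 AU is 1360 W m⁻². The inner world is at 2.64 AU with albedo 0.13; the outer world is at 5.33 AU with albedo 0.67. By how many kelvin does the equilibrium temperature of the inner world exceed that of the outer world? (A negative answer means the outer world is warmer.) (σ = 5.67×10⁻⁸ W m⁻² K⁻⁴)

ΔT ≈ 74.0 K

T_eq = [S₀(1−A)/(4σd²)]^(1/4), so T ∝ (1−A)^(1/4) / √d.
T₁ = [1360×0.87/(4×5.67×10⁻⁸×2.64²)]^(1/4) = 165.41 K.
T₂ = [1360×0.33/(4×5.67×10⁻⁸×5.33²)]^(1/4) = 91.36 K.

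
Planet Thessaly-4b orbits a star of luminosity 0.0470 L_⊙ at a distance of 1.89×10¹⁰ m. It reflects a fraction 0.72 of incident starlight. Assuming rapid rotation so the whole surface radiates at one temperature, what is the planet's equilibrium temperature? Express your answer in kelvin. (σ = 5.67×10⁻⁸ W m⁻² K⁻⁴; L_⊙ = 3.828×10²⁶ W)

L = 0.0470 × 3.828×10²⁶ = 1.80×10²⁵ W.
Flux: S = L/(4πd²) = 1.80×10²⁵/(4π×(1.89×10¹⁰)²) = 4010 W m⁻².
Energy balance: absorbed = emitted ⇒ πR²·S(1−A) = 4πR²·σT_eq⁴, so T_eq⁴ = S(1−A)/(4σ).
T_eq = [4010 × 0.28 / (4 × 5.67×10⁻⁸)]^(1/4) = (4.95×10⁹)^(1/4) = 265 K.

T_eq ≈ 265 K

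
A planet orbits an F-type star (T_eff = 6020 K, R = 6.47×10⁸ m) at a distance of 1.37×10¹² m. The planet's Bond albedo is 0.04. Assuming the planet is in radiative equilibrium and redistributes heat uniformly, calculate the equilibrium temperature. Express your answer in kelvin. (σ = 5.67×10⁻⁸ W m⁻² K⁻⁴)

T_eq ≈ 91.6 K

L = 4πR_⋆²σT_⋆⁴ = 4π(6.47×10⁸)² × 5.67×10⁻⁸ × (6020)⁴ = 3.92×10²⁶ W.
S = L/(4πd²) = 16.6 W m⁻².
Energy balance: absorbed = emitted ⇒ πR²·S(1−A) = 4πR²·σT_eq⁴, so T_eq⁴ = S(1−A)/(4σ).
T_eq = [16.6 × 0.96 / (4 × 5.67×10⁻⁸)]^(1/4) = (7.03×10⁷)^(1/4) = 91.6 K.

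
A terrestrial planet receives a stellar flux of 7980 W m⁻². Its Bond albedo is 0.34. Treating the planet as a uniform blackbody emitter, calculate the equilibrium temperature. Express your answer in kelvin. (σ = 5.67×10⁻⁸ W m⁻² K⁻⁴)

Energy balance: absorbed = emitted ⇒ πR²·S(1−A) = 4πR²·σT_eq⁴, so T_eq⁴ = S(1−A)/(4σ).
T_eq = [7980 × 0.66 / (4 × 5.67×10⁻⁸)]^(1/4) = (2.32×10¹⁰)^(1/4) = 390 K.

T_eq ≈ 390 K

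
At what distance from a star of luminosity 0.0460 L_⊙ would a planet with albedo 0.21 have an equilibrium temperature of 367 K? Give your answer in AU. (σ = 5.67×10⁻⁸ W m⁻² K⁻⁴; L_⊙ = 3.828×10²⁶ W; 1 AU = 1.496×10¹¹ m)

d ≈ 0.110 AU

L = 0.0460 × 3.828×10²⁶ = 1.76×10²⁵ W.
From T_eq⁴ = L(1−A)/(16πσd²): d = √[L(1−A)/(16πσT_eq⁴)].
d = √[1.76×10²⁵ × 0.79 / (16π × 5.67×10⁻⁸ × (367)⁴)] = 1.64×10¹⁰ m = 0.110 AU.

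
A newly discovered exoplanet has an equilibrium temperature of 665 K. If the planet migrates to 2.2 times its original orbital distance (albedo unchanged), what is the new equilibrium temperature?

T_eq ≈ 448 K

T_eq ∝ L^(1/4) · d^(−1/2).
T′ = 665 / 2.2^(1/2) = 448 K.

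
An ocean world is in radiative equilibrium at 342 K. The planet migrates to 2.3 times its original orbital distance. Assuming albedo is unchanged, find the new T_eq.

T_eq ∝ L^(1/4) · d^(−1/2).
T′ = 342 / 2.3^(1/2) = 226 K.

T_eq ≈ 226 K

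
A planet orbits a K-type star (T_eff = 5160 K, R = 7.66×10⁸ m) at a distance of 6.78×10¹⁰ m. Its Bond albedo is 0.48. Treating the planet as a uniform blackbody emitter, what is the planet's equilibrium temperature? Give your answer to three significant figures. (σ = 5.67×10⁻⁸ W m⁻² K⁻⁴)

T_eq ≈ 329 K

L = 4πR_⋆²σT_⋆⁴ = 4π(7.66×10⁸)² × 5.67×10⁻⁸ × (5160)⁴ = 2.96×10²⁶ W.
S = L/(4πd²) = 5130 W m⁻².
Energy balance: absorbed = emitted ⇒ πR²·S(1−A) = 4πR²·σT_eq⁴, so T_eq⁴ = S(1−A)/(4σ).
T_eq = [5130 × 0.52 / (4 × 5.67×10⁻⁸)]^(1/4) = (1.18×10¹⁰)^(1/4) = 329 K.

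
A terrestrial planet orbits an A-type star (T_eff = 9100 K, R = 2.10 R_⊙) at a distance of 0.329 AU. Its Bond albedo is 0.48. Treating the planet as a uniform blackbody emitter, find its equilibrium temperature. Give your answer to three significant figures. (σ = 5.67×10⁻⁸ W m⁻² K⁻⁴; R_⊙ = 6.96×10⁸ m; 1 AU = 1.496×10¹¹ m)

T_eq ≈ 942 K

R_⋆ = 2.10 × 6.96×10⁸ = 1.46×10⁹ m.
d = 0.329 AU = 4.92×10¹⁰ m.
L = 4πR_⋆²σT_⋆⁴ = 4π(1.46×10⁹)² × 5.67×10⁻⁸ × (9100)⁴ = 1.04×10²⁸ W.
S = L/(4πd²) = 3.43×10⁵ W m⁻².
Energy balance: absorbed = emitted ⇒ πR²·S(1−A) = 4πR²·σT_eq⁴, so T_eq⁴ = S(1−A)/(4σ).
T_eq = [3.43×10⁵ × 0.52 / (4 × 5.67×10⁻⁸)]^(1/4) = (7.86×10¹¹)^(1/4) = 942 K.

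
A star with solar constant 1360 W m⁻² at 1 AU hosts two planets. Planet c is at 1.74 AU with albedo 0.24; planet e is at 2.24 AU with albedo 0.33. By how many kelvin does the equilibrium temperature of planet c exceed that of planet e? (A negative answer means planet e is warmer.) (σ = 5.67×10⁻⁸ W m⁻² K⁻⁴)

ΔT ≈ 28.8 K

T_eq = [S₀(1−A)/(4σd²)]^(1/4), so T ∝ (1−A)^(1/4) / √d.
T₁ = [1360×0.76/(4×5.67×10⁻⁸×1.74²)]^(1/4) = 196.97 K.
T₂ = [1360×0.67/(4×5.67×10⁻⁸×2.24²)]^(1/4) = 168.22 K.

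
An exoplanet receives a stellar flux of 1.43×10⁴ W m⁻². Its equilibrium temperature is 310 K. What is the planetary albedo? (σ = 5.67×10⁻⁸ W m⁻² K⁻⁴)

From T_eq⁴ = S(1−A)/(4σ): 1−A = 4σT_eq⁴/S.
1−A = 4 × 5.67×10⁻⁸ × (310)⁴ / 1.43×10⁴ = 0.146.

A ≈ 0.85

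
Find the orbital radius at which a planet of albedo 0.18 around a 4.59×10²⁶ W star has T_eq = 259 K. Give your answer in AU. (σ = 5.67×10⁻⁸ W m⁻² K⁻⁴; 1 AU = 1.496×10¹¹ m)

From T_eq⁴ = L(1−A)/(16πσd²): d = √[L(1−A)/(16πσT_eq⁴)].
d = √[4.59×10²⁶ × 0.82 / (16π × 5.67×10⁻⁸ × (259)⁴)] = 1.71×10¹¹ m = 1.15 AU.

d ≈ 1.15 AU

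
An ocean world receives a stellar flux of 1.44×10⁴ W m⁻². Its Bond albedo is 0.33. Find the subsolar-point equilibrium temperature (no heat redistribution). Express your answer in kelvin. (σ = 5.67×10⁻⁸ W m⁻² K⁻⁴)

T_ss ≈ 642 K

At the subsolar point the surface absorbs S(1−A) and emits σT⁴ per unit area — no factor of 4, since only the local patch is in balance.
T = [1.44×10⁴ × 0.67 / 5.67×10⁻⁸]^(1/4) = (1.70×10¹¹)^(1/4) = 642 K.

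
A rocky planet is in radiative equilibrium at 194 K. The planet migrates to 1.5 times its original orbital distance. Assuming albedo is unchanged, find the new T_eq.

T_eq ∝ L^(1/4) · d^(−1/2).
T′ = 194 / 1.5^(1/2) = 158 K.

T_eq ≈ 158 K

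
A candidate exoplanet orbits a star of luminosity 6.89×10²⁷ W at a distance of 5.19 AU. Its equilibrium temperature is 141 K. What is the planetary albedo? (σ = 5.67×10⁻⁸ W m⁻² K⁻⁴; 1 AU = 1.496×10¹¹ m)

A ≈ 0.90

d = 5.19 AU = 7.76×10¹¹ m.
Flux: S = L/(4πd²) = 6.89×10²⁷/(4π×(7.76×10¹¹)²) = 910 W m⁻².
From T_eq⁴ = S(1−A)/(4σ): 1−A = 4σT_eq⁴/S.
1−A = 4 × 5.67×10⁻⁸ × (141)⁴ / 910 = 0.099.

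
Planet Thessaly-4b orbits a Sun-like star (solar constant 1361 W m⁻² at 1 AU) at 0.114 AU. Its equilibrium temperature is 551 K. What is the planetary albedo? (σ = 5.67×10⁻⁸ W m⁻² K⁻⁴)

Flux at 0.114 AU: S = 1361/0.114² = 1.05×10⁵ W m⁻².
From T_eq⁴ = S(1−A)/(4σ): 1−A = 4σT_eq⁴/S.
1−A = 4 × 5.67×10⁻⁸ × (551)⁴ / 1.05×10⁵ = 0.200.

A ≈ 0.80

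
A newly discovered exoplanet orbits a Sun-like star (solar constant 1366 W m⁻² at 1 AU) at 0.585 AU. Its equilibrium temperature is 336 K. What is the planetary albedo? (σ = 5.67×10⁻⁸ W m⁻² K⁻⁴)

Flux at 0.585 AU: S = 1366/0.585² = 3990 W m⁻².
From T_eq⁴ = S(1−A)/(4σ): 1−A = 4σT_eq⁴/S.
1−A = 4 × 5.67×10⁻⁸ × (336)⁴ / 3990 = 0.724.

A ≈ 0.28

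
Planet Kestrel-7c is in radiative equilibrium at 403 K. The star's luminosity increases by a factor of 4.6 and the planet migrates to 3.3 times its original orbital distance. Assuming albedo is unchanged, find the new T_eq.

T_eq ∝ L^(1/4) · d^(−1/2).
T′ = 403 × 4.6^(1/4) / 3.3^(1/2) = 325 K.

T_eq ≈ 325 K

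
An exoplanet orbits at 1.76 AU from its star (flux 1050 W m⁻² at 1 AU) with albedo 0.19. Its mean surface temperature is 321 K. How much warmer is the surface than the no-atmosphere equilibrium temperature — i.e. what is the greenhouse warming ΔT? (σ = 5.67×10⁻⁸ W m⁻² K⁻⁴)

S = 1050/1.76² = 339.0 W m⁻².
T_eq = [S(1−A)/(4σ)]^(1/4) = [339.0×0.81/(4×5.67×10⁻⁸)]^(1/4) = 186.5 K.
ΔT = T_surf − T_eq = 321 − 186.5.

ΔT ≈ 134.5 K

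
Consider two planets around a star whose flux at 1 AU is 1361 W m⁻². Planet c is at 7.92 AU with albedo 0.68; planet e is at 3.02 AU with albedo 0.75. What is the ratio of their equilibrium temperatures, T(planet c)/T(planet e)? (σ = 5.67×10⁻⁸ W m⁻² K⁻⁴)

T₁/T₂ ≈ 0.657

T_eq = [S₀(1−A)/(4σd²)]^(1/4), so T ∝ (1−A)^(1/4) / √d.
T₁ = [1361×0.32/(4×5.67×10⁻⁸×7.92²)]^(1/4) = 74.38 K.
T₂ = [1361×0.25/(4×5.67×10⁻⁸×3.02²)]^(1/4) = 113.25 K.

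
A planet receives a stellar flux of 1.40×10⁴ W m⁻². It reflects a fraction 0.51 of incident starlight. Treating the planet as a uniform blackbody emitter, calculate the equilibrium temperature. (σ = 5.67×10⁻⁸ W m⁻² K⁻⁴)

Energy balance: absorbed = emitted ⇒ πR²·S(1−A) = 4πR²·σT_eq⁴, so T_eq⁴ = S(1−A)/(4σ).
T_eq = [1.40×10⁴ × 0.49 / (4 × 5.67×10⁻⁸)]^(1/4) = (3.02×10¹⁰)^(1/4) = 417 K.

T_eq ≈ 417 K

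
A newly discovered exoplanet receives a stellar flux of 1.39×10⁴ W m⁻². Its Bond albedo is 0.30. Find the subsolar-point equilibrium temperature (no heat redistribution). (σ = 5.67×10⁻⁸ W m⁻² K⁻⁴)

At the subsolar point the surface absorbs S(1−A) and emits σT⁴ per unit area — no factor of 4, since only the local patch is in balance.
T = [1.39×10⁴ × 0.70 / 5.67×10⁻⁸]^(1/4) = (1.72×10¹¹)^(1/4) = 644 K.

T_ss ≈ 644 K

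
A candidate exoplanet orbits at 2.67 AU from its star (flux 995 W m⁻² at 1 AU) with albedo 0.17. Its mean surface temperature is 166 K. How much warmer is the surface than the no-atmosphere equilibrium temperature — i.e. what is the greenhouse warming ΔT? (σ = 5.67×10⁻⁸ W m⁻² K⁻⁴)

ΔT ≈ 15.7 K

S = 995/2.67² = 139.6 W m⁻².
T_eq = [S(1−A)/(4σ)]^(1/4) = [139.6×0.83/(4×5.67×10⁻⁸)]^(1/4) = 150.3 K.
ΔT = T_surf − T_eq = 166 − 150.3.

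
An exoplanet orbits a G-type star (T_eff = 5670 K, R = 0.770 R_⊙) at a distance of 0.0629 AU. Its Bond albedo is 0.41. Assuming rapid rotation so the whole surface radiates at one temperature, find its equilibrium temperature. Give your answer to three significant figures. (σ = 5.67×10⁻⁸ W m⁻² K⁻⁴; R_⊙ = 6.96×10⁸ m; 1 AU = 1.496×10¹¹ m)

R_⋆ = 0.770 × 6.96×10⁸ = 5.36×10⁸ m.
d = 0.0629 AU = 9.41×10⁹ m.
L = 4πR_⋆²σT_⋆⁴ = 4π(5.36×10⁸)² × 5.67×10⁻⁸ × (5670)⁴ = 2.12×10²⁶ W.
S = L/(4πd²) = 1.90×10⁵ W m⁻².
Energy balance: absorbed = emitted ⇒ πR²·S(1−A) = 4πR²·σT_eq⁴, so T_eq⁴ = S(1−A)/(4σ).
T_eq = [1.90×10⁵ × 0.59 / (4 × 5.67×10⁻⁸)]^(1/4) = (4.94×10¹¹)^(1/4) = 839 K.

T_eq ≈ 839 K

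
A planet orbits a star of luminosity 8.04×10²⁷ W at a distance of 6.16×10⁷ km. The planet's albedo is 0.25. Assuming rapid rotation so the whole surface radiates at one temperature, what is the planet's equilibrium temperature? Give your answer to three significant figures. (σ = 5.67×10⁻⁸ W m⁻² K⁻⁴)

d = 6.16×10⁷ km = 6.16×10¹⁰ m.
Flux: S = L/(4πd²) = 8.04×10²⁷/(4π×(6.16×10¹⁰)²) = 1.69×10⁵ W m⁻².
Energy balance: absorbed = emitted ⇒ πR²·S(1−A) = 4πR²·σT_eq⁴, so T_eq⁴ = S(1−A)/(4σ).
T_eq = [1.69×10⁵ × 0.75 / (4 × 5.67×10⁻⁸)]^(1/4) = (5.58×10¹¹)^(1/4) = 864 K.

T_eq ≈ 864 K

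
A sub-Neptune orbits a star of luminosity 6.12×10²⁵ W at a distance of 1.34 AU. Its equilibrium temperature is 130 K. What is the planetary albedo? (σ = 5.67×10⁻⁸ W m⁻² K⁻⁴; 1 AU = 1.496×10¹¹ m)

A ≈ 0.47

d = 1.34 AU = 2.00×10¹¹ m.
Flux: S = L/(4πd²) = 6.12×10²⁵/(4π×(2.00×10¹¹)²) = 121 W m⁻².
From T_eq⁴ = S(1−A)/(4σ): 1−A = 4σT_eq⁴/S.
1−A = 4 × 5.67×10⁻⁸ × (130)⁴ / 121 = 0.534.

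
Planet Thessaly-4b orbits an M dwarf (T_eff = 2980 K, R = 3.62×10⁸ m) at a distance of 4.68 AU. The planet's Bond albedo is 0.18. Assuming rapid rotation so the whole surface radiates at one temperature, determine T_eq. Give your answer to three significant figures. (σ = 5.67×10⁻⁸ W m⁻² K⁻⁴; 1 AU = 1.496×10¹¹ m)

d = 4.68 AU = 7.00×10¹¹ m.
L = 4πR_⋆²σT_⋆⁴ = 4π(3.62×10⁸)² × 5.67×10⁻⁸ × (2980)⁴ = 7.36×10²⁴ W.
S = L/(4πd²) = 1.20 W m⁻².
Energy balance: absorbed = emitted ⇒ πR²·S(1−A) = 4πR²·σT_eq⁴, so T_eq⁴ = S(1−A)/(4σ).
T_eq = [1.20 × 0.82 / (4 × 5.67×10⁻⁸)]^(1/4) = (4.32×10⁶)^(1/4) = 45.6 K.

T_eq ≈ 45.6 K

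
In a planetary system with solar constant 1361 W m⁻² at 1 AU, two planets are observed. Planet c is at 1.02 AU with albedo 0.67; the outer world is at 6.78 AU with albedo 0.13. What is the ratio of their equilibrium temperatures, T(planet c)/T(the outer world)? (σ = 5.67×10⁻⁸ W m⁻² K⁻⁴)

T₁/T₂ ≈ 2.023

T_eq = [S₀(1−A)/(4σd²)]^(1/4), so T ∝ (1−A)^(1/4) / √d.
T₁ = [1361×0.33/(4×5.67×10⁻⁸×1.02²)]^(1/4) = 208.87 K.
T₂ = [1361×0.87/(4×5.67×10⁻⁸×6.78²)]^(1/4) = 103.23 K.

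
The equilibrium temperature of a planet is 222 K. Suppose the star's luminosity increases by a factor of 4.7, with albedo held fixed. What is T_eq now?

T_eq ≈ 327 K

T_eq ∝ L^(1/4) · d^(−1/2).
T′ = 222 × 4.7^(1/4) = 327 K.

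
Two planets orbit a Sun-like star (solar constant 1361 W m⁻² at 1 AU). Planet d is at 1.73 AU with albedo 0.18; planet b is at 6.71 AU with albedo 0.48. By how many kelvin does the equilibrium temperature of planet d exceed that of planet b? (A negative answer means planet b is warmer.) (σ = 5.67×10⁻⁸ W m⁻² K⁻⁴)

T_eq = [S₀(1−A)/(4σd²)]^(1/4), so T ∝ (1−A)^(1/4) / √d.
T₁ = [1361×0.82/(4×5.67×10⁻⁸×1.73²)]^(1/4) = 201.37 K.
T₂ = [1361×0.52/(4×5.67×10⁻⁸×6.71²)]^(1/4) = 91.24 K.

ΔT ≈ 110.1 K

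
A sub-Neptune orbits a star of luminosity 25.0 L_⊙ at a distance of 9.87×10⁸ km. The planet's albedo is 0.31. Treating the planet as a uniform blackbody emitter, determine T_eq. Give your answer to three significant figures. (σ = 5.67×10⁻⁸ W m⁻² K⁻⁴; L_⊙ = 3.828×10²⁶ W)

d = 9.87×10⁸ km = 9.87×10¹¹ m.
L = 25.0 × 3.828×10²⁶ = 9.57×10²⁷ W.
Flux: S = L/(4πd²) = 9.57×10²⁷/(4π×(9.87×10¹¹)²) = 782 W m⁻².
Energy balance: absorbed = emitted ⇒ πR²·S(1−A) = 4πR²·σT_eq⁴, so T_eq⁴ = S(1−A)/(4σ).
T_eq = [782 × 0.69 / (4 × 5.67×10⁻⁸)]^(1/4) = (2.38×10⁹)^(1/4) = 221 K.

T_eq ≈ 221 K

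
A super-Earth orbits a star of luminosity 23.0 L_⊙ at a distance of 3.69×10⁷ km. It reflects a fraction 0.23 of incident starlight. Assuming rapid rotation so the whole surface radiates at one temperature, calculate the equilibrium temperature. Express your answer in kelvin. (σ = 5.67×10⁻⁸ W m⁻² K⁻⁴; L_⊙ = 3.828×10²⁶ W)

T_eq ≈ 1150 K

d = 3.69×10⁷ km = 3.69×10¹⁰ m.
L = 23.0 × 3.828×10²⁶ = 8.80×10²⁷ W.
Flux: S = L/(4πd²) = 8.80×10²⁷/(4π×(3.69×10¹⁰)²) = 5.15×10⁵ W m⁻².
Energy balance: absorbed = emitted ⇒ πR²·S(1−A) = 4πR²·σT_eq⁴, so T_eq⁴ = S(1−A)/(4σ).
T_eq = [5.15×10⁵ × 0.77 / (4 × 5.67×10⁻⁸)]^(1/4) = (1.75×10¹²)^(1/4) = 1150 K.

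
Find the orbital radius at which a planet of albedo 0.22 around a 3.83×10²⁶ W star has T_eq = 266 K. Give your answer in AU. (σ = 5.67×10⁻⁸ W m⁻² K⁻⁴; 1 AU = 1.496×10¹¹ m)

From T_eq⁴ = L(1−A)/(16πσd²): d = √[L(1−A)/(16πσT_eq⁴)].
d = √[3.83×10²⁶ × 0.78 / (16π × 5.67×10⁻⁸ × (266)⁴)] = 1.45×10¹¹ m = 0.967 AU.

d ≈ 0.967 AU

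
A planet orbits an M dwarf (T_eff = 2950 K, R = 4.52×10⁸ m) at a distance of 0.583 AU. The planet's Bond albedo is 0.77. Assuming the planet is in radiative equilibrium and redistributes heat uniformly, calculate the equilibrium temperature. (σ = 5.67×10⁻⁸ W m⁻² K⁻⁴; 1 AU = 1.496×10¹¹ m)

T_eq ≈ 104 K

d = 0.583 AU = 8.72×10¹⁰ m.
L = 4πR_⋆²σT_⋆⁴ = 4π(4.52×10⁸)² × 5.67×10⁻⁸ × (2950)⁴ = 1.10×10²⁵ W.
S = L/(4πd²) = 115 W m⁻².
Energy balance: absorbed = emitted ⇒ πR²·S(1−A) = 4πR²·σT_eq⁴, so T_eq⁴ = S(1−A)/(4σ).
T_eq = [115 × 0.23 / (4 × 5.67×10⁻⁸)]^(1/4) = (1.17×10⁸)^(1/4) = 104 K.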